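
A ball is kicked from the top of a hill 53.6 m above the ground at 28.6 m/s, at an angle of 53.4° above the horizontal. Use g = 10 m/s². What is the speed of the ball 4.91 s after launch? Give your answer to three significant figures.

v_x = 28.6 cos 53.4° = 17.05 m/s (constant).
v_y(t) = 28.6 sin 53.4° − g t = 22.96 − 10 × 4.91 = -26.14 m/s.
Speed = √(v_x² + v_y²) = √(290.7 + 683.3) = 31.2 m/s.

31.2 m/s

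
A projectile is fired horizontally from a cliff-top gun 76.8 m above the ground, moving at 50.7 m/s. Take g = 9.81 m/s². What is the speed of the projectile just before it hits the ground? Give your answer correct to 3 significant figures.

63.9 m/s

Fall time: t = √(2 × 76.8 / 9.81) = 3.957 s.
At impact: v_x = 50.7 m/s (unchanged), v_y = g t = 9.81 × 3.957 = 38.82 m/s.
Speed = √(v_x² + v_y²) = √(2570 + 1507) = 63.9 m/s.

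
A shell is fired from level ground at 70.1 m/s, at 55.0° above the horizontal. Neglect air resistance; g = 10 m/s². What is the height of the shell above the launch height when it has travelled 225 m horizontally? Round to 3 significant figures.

v_x = 70.1 cos 55.0° = 40.21 m/s, v_y0 = 70.1 sin 55.0° = 57.42 m/s.
Time to reach x = 225 m: t = x / v_x = 225 / 40.21 = 5.596 s.
y = v_y0 t − ½ g t² = 57.42×5.596 − 5.000×5.596² = 165 m.

165 m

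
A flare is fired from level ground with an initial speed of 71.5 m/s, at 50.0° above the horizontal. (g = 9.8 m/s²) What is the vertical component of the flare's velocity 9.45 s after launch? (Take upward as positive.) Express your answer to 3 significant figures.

-37.8 m/s

Initial vertical component: v_y0 = 71.5 sin 50.0° = 54.77 m/s.
v_y(t) = v_y0 − g t = 54.77 − 9.8 × 9.45 = -37.8 m/s.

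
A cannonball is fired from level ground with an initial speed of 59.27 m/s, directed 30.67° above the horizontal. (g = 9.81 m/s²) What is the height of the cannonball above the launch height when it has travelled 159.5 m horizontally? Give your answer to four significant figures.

46.58 m

v_x = 59.27 cos 30.67° = 50.979 m/s, v_y0 = 59.27 sin 30.67° = 30.233 m/s.
Time to reach x = 159.5 m: t = x / v_x = 159.5 / 50.979 = 3.1287 s.
y = v_y0 t − ½ g t² = 30.233×3.1287 − 4.905×3.1287² = 46.58 m.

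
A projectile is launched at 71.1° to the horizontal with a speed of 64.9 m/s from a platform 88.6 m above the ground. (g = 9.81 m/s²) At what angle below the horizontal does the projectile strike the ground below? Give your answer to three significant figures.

v_x = 64.9 cos 71.1° = 21.02 m/s.
At impact |v_y| = √(v_y0² + 2 g h) = √(61.40² + 2×9.81×88.6) = 74.22 m/s.
Angle below horizontal = arctan(|v_y| / v_x) = arctan(74.22 / 21.02) = 74.2°.

74.2°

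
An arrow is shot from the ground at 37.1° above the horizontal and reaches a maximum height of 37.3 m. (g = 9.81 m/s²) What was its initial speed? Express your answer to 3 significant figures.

44.8 m/s

At maximum height v_y = 0, so (v₀ sin θ)² = 2 g H.
v₀ sin 37.1° = √(2 × 9.81 × 37.3) = 27.05 m/s.
v₀ = 27.05 / sin 37.1° = 27.05 / 0.6032 = 44.8 m/s.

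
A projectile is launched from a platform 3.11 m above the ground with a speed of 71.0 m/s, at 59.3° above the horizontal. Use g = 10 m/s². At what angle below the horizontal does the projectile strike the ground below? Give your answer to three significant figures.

59.5°

v_x = 71.0 cos 59.3° = 36.25 m/s.
At impact |v_y| = √(v_y0² + 2 g h) = √(61.05² + 2×10×3.11) = 61.56 m/s.
Angle below horizontal = arctan(|v_y| / v_x) = arctan(61.56 / 36.25) = 59.5°.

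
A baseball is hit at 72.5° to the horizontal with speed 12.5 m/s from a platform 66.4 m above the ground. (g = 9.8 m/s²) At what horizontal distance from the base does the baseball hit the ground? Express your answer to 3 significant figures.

19.1 m

Components: v_x = 12.5 cos 72.5° = 3.759 m/s, v_y = 12.5 sin 72.5° = 11.92 m/s.
Vertical: 0 = 66.4 + 11.92 t − ½(9.8) t² ⇒ 4.900 t² − 11.92 t − 66.4 = 0.
t = [11.92 + √(142.1 + 1301)] / 9.800 = 5.093 s.
Horizontal: R = v_x · t = 3.759 × 5.093 = 19.1 m.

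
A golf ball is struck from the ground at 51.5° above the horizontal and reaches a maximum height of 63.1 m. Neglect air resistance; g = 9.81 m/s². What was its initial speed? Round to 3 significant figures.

At maximum height v_y = 0, so (v₀ sin θ)² = 2 g H.
v₀ sin 51.5° = √(2 × 9.81 × 63.1) = 35.19 m/s.
v₀ = 35.19 / sin 51.5° = 35.19 / 0.7826 = 45.0 m/s.

45.0 m/s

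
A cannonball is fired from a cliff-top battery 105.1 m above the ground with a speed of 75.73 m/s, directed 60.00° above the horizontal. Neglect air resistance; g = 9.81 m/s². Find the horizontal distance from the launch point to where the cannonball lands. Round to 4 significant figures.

Components: v_x = 75.73 cos 60.00° = 37.865 m/s, v_y = 75.73 sin 60.00° = 65.584 m/s.
Vertical: 0 = 105.1 + 65.584 t − ½(9.81) t² ⇒ 4.905 t² − 65.584 t − 105.1 = 0.
t = [65.584 + √(4301.3 + 2062.1)] / 9.810 = 14.817 s.
Horizontal: R = v_x · t = 37.865 × 14.817 = 561.0 m.

561.0 m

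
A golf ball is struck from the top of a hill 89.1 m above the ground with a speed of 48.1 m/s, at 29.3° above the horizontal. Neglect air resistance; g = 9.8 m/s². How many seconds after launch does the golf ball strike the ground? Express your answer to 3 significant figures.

Vertical component: v_y = 48.1 sin 29.3° = 23.54 m/s.
Taking up as positive with launch at y = 89.1 m, landing at y = 0: 0 = 89.1 + 23.54 t − ½(9.8) t².
Solving 4.900 t² − 23.54 t − 89.1 = 0 gives t = [23.54 + √(23.54² + 4·4.900·89.1)] / 9.800 = 7.30 s.

7.30 s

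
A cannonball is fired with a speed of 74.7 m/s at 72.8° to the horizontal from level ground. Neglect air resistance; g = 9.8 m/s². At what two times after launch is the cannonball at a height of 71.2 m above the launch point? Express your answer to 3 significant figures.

1.08 s and 13.5 s

v_y0 = 74.7 sin 72.8° = 71.36 m/s.
Set y = v_y0 t − ½ g t² = 71.2: 4.900 t² − 71.36 t + 71.2 = 0.
t = [71.36 ± √(5092 − 1396)] / 9.8 = (71.36 ± 60.79) / 9.8, giving t = 1.08 s or t = 13.5 s.
So the cannonball is at 71.2 m at t = 1.08 s (rising) and t = 13.5 s (falling).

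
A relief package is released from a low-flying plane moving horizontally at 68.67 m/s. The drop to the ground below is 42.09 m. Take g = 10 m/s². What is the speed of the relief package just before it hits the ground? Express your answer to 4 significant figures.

74.55 m/s

Fall time: t = √(2 × 42.09 / 10) = 2.9014 s.
At impact: v_x = 68.67 m/s (unchanged), v_y = g t = 10 × 2.9014 = 29.014 m/s.
Speed = √(v_x² + v_y²) = √(4715.6 + 841.81) = 74.55 m/s.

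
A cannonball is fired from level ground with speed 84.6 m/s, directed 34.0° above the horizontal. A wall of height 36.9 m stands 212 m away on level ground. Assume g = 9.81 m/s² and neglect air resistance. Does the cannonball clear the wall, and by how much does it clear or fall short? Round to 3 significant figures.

v_x = 84.6 cos 34.0° = 70.14 m/s; v_y0 = 84.6 sin 34.0° = 47.31 m/s.
Time to reach the wall: t = 212 / 70.14 = 3.023 s.
Height at that point: y = 47.31×3.023 − 4.905×3.023² = 98.19 m.
That is 98.19 − 36.9 = 61.3 m above the top of the wall, so the cannonball clears it.

Yes — it clears the wall by 61.3 m.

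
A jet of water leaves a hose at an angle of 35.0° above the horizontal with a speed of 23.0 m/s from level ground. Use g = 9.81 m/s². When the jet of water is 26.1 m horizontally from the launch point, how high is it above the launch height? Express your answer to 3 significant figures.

v_x = 23.0 cos 35.0° = 18.84 m/s, v_y0 = 23.0 sin 35.0° = 13.19 m/s.
Time to reach x = 26.1 m: t = x / v_x = 26.1 / 18.84 = 1.385 s.
y = v_y0 t − ½ g t² = 13.19×1.385 − 4.905×1.385² = 8.86 m.

8.86 m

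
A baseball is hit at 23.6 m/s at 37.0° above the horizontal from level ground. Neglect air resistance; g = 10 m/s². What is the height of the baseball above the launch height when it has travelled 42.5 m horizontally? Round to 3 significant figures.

v_x = 23.6 cos 37.0° = 18.85 m/s, v_y0 = 23.6 sin 37.0° = 14.20 m/s.
Time to reach x = 42.5 m: t = x / v_x = 42.5 / 18.85 = 2.255 s.
y = v_y0 t − ½ g t² = 14.20×2.255 − 5.000×2.255² = 6.60 m.

6.60 m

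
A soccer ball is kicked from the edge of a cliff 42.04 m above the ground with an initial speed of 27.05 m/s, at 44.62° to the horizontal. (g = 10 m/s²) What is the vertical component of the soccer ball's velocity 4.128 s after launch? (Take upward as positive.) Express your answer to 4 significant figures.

Initial vertical component: v_y0 = 27.05 sin 44.62° = 19.000 m/s.
v_y(t) = v_y0 − g t = 19.000 − 10 × 4.128 = -22.28 m/s.

-22.28 m/s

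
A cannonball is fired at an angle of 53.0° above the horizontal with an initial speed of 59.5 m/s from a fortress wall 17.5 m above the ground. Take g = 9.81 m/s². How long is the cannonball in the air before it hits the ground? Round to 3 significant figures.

Vertical component: v_y = 59.5 sin 53.0° = 47.52 m/s.
Taking up as positive with launch at y = 17.5 m, landing at y = 0: 0 = 17.5 + 47.52 t − ½(9.81) t².
Solving 4.905 t² − 47.52 t − 17.5 = 0 gives t = [47.52 + √(47.52² + 4·4.905·17.5)] / 9.810 = 10.0 s.

10.0 s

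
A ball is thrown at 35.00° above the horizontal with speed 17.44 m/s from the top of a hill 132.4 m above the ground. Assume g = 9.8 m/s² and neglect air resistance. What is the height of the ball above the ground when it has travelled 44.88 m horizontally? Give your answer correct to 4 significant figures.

v_x = 17.44 cos 35.00° = 14.286 m/s, v_y0 = 17.44 sin 35.00° = 10.003 m/s.
Time to reach x = 44.88 m: t = x / v_x = 44.88 / 14.286 = 3.1415 s.
y = 132.4 + v_y0 t − ½ g t² = 132.4 + 10.003×3.1415 − 4.900×3.1415² = 115.5 m.

115.5 m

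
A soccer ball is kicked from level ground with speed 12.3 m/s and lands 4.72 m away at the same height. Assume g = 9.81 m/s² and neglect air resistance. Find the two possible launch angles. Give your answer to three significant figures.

8.91° and 81.1°

Level-ground range: R = v₀² sin(2θ)/g ⇒ sin 2θ = R g / v₀² = 4.72×9.81/12.3² = 0.3061.
2θ = arcsin(0.3061) = 17.82° or 180° − 17.82° = 162.18°.
So θ = 8.91° or θ = 81.1°.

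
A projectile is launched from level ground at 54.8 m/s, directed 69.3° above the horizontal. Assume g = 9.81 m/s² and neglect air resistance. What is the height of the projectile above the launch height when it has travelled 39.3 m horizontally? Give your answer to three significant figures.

v_x = 54.8 cos 69.3° = 19.37 m/s, v_y0 = 54.8 sin 69.3° = 51.26 m/s.
Time to reach x = 39.3 m: t = x / v_x = 39.3 / 19.37 = 2.029 s.
y = v_y0 t − ½ g t² = 51.26×2.029 − 4.905×2.029² = 83.8 m.

83.8 m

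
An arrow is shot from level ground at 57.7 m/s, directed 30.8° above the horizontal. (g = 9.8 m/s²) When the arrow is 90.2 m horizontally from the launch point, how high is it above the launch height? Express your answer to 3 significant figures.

37.5 m

v_x = 57.7 cos 30.8° = 49.56 m/s, v_y0 = 57.7 sin 30.8° = 29.54 m/s.
Time to reach x = 90.2 m: t = x / v_x = 90.2 / 49.56 = 1.820 s.
y = v_y0 t − ½ g t² = 29.54×1.820 − 4.900×1.820² = 37.5 m.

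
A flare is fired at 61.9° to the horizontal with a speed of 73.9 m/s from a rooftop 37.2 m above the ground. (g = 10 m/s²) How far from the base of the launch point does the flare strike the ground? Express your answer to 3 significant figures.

Components: v_x = 73.9 cos 61.9° = 34.81 m/s, v_y = 73.9 sin 61.9° = 65.19 m/s.
Vertical: 0 = 37.2 + 65.19 t − ½(10) t² ⇒ 5.000 t² − 65.19 t − 37.2 = 0.
t = [65.19 + √(4250 + 744.0)] / 10.00 = 13.59 s.
Horizontal: R = v_x · t = 34.81 × 13.59 = 473 m.

473 m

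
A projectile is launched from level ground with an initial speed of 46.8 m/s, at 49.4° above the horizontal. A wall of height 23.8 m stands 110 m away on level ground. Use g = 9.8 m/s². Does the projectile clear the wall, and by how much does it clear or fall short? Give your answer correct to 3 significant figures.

Yes — it clears the wall by 40.6 m.

v_x = 46.8 cos 49.4° = 30.46 m/s; v_y0 = 46.8 sin 49.4° = 35.53 m/s.
Time to reach the wall: t = 110 / 30.46 = 3.611 s.
Height at that point: y = 35.53×3.611 − 4.900×3.611² = 64.41 m.
That is 64.41 − 23.8 = 40.6 m above the top of the wall, so the projectile clears it.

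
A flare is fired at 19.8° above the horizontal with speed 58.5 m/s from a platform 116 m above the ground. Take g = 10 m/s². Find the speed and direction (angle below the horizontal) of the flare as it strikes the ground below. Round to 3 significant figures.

v_x = 58.5 cos 19.8° = 55.04 m/s (constant).
|v_y| at impact = √((19.82)² + 2×10×116) = 52.08 m/s.
Speed = √(55.04² + 52.08²) = 75.8 m/s; angle = arctan(52.08/55.04) = 43.4° below horizontal.

75.8 m/s at 43.4° below the horizontal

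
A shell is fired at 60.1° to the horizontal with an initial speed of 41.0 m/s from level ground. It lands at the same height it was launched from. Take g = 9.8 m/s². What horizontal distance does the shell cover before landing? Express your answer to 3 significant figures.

Components: v_x = 41.0 cos 60.1° = 20.44 m/s, v_y = 41.0 sin 60.1° = 35.54 m/s.
Time of flight (same landing height): t = 2 v_y / g = 2 × 35.54 / 9.8 = 7.253 s.
Range: R = v_x · t = 20.44 × 7.253 = 148 m.

148 m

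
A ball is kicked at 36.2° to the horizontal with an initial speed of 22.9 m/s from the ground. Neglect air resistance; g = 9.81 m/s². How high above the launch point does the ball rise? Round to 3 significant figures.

Vertical component of launch velocity: v_y = 22.9 sin 36.2° = 13.52 m/s.
At the highest point the vertical velocity is zero, so v_y² = 2 g h_max.
h_max = (13.52)² / (2 × 9.81) = 182.8 / 19.62 = 9.32 m.

9.32 m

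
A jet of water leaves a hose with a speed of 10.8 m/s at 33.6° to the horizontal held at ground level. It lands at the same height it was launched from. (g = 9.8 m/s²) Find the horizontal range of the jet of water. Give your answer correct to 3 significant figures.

Components: v_x = 10.8 cos 33.6° = 8.996 m/s, v_y = 10.8 sin 33.6° = 5.977 m/s.
Time of flight (same landing height): t = 2 v_y / g = 2 × 5.977 / 9.8 = 1.220 s.
Range: R = v_x · t = 8.996 × 1.220 = 11.0 m.

11.0 m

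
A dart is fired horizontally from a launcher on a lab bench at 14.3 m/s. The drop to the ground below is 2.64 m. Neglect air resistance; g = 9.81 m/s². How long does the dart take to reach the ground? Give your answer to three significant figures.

The horizontal speed doesn't affect the fall. With v_y0 = 0, h = ½ g t².
t = √(2 × 2.64 / 9.81) = √0.5382 = 0.734 s.

0.734 s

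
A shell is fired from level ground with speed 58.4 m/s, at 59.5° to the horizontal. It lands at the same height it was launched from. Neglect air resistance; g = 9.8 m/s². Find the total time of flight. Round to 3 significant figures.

Vertical component: v_y = 58.4 sin 59.5° = 50.32 m/s.
For a projectile landing at launch height, time of flight is t = 2 v_y / g = 2 × 50.32 / 9.8 = 10.3 s.

10.3 s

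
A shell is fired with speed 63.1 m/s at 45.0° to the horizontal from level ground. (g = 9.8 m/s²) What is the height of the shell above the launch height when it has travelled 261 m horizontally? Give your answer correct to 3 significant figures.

93.3 m

v_x = 63.1 cos 45.0° = 44.62 m/s, v_y0 = 63.1 sin 45.0° = 44.62 m/s.
Time to reach x = 261 m: t = x / v_x = 261 / 44.62 = 5.849 s.
y = v_y0 t − ½ g t² = 44.62×5.849 − 4.900×5.849² = 93.3 m.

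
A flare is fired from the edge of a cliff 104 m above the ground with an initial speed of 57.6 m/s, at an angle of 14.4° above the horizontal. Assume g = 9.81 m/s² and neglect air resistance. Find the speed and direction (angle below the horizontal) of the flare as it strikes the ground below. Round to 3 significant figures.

v_x = 57.6 cos 14.4° = 55.79 m/s (constant).
|v_y| at impact = √((14.32)² + 2×9.81×104) = 47.39 m/s.
Speed = √(55.79² + 47.39²) = 73.2 m/s; angle = arctan(47.39/55.79) = 40.3° below horizontal.

73.2 m/s at 40.3° below the horizontal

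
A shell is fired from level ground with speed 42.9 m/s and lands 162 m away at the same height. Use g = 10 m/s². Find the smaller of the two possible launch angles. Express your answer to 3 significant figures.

Level-ground range: R = v₀² sin(2θ)/g ⇒ sin 2θ = R g / v₀² = 162×10/42.9² = 0.8802.
2θ = arcsin(0.8802) = 61.67° or 180° − 61.67° = 118.33°.
So θ = 30.8° or θ = 59.2°.

30.8°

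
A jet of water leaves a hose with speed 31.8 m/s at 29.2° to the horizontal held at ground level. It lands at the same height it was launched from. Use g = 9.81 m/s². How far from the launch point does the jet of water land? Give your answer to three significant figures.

87.8 m

Components: v_x = 31.8 cos 29.2° = 27.76 m/s, v_y = 31.8 sin 29.2° = 15.51 m/s.
Time of flight (same landing height): t = 2 v_y / g = 2 × 15.51 / 9.81 = 3.162 s.
Range: R = v_x · t = 27.76 × 3.162 = 87.8 m.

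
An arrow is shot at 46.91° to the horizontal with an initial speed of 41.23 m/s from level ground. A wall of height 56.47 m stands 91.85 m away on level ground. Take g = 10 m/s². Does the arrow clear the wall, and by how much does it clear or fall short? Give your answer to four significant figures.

No — it falls 11.45 m short of clearing the wall.

v_x = 41.23 cos 46.91° = 28.166 m/s; v_y0 = 41.23 sin 46.91° = 30.110 m/s.
Time to reach the wall: t = 91.85 / 28.166 = 3.2610 s.
Height at that point: y = 30.110×3.2610 − 5.000×3.2610² = 45.018 m.
That is 56.47 − 45.018 = 11.45 m below the top of the wall, so the arrow does not clear it.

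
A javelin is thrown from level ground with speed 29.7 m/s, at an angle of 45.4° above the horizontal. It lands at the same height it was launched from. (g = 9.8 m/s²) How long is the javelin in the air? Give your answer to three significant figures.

4.32 s

Vertical component: v_y = 29.7 sin 45.4° = 21.15 m/s.
For a projectile landing at launch height, time of flight is t = 2 v_y / g = 2 × 21.15 / 9.8 = 4.32 s.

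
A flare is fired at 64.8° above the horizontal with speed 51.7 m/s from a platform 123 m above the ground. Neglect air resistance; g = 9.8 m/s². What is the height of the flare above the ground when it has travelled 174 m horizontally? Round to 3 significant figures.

187 m

v_x = 51.7 cos 64.8° = 22.01 m/s, v_y0 = 51.7 sin 64.8° = 46.78 m/s.
Time to reach x = 174 m: t = x / v_x = 174 / 22.01 = 7.905 s.
y = 123 + v_y0 t − ½ g t² = 123 + 46.78×7.905 − 4.900×7.905² = 187 m.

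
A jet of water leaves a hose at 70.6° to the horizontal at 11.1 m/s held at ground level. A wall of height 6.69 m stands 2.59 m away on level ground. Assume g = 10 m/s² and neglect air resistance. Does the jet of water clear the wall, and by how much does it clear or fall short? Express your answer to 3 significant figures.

No — it falls 1.80 m short of clearing the wall.

v_x = 11.1 cos 70.6° = 3.687 m/s; v_y0 = 11.1 sin 70.6° = 10.47 m/s.
Time to reach the wall: t = 2.59 / 3.687 = 0.7025 s.
Height at that point: y = 10.47×0.7025 − 5.000×0.7025² = 4.888 m.
That is 6.69 − 4.888 = 1.80 m below the top of the wall, so the jet of water does not clear it.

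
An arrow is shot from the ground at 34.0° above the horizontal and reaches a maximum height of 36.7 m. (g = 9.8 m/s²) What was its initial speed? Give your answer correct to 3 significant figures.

At maximum height v_y = 0, so (v₀ sin θ)² = 2 g H.
v₀ sin 34.0° = √(2 × 9.8 × 36.7) = 26.82 m/s.
v₀ = 26.82 / sin 34.0° = 26.82 / 0.5592 = 48.0 m/s.

48.0 m/s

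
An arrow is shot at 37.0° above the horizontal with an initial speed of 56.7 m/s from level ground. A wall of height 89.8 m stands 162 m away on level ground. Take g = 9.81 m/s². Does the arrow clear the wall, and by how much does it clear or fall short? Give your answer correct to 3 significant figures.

v_x = 56.7 cos 37.0° = 45.28 m/s; v_y0 = 56.7 sin 37.0° = 34.12 m/s.
Time to reach the wall: t = 162 / 45.28 = 3.578 s.
Height at that point: y = 34.12×3.578 − 4.905×3.578² = 59.29 m.
That is 89.8 − 59.29 = 30.5 m below the top of the wall, so the arrow does not clear it.

No — it falls 30.5 m short of clearing the wall.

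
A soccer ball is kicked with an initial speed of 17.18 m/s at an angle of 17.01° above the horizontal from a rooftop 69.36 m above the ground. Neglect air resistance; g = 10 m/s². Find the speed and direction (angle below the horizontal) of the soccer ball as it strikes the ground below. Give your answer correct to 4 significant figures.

v_x = 17.18 cos 17.01° = 16.428 m/s (constant).
|v_y| at impact = √((5.0258)² + 2×10×69.36) = 37.583 m/s.
Speed = √(16.428² + 37.583²) = 41.02 m/s; angle = arctan(37.583/16.428) = 66.39° below horizontal.

41.02 m/s at 66.39° below the horizontal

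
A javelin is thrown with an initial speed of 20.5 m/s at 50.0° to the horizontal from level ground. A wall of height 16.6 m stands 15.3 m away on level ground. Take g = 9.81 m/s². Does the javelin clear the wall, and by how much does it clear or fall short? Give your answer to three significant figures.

v_x = 20.5 cos 50.0° = 13.18 m/s; v_y0 = 20.5 sin 50.0° = 15.70 m/s.
Time to reach the wall: t = 15.3 / 13.18 = 1.161 s.
Height at that point: y = 15.70×1.161 − 4.905×1.161² = 11.62 m.
That is 16.6 − 11.62 = 4.98 m below the top of the wall, so the javelin does not clear it.

No — it falls 4.98 m short of clearing the wall.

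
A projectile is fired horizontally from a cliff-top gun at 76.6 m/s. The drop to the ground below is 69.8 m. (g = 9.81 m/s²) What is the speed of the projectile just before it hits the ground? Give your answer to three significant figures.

85.1 m/s

Fall time: t = √(2 × 69.8 / 9.81) = 3.772 s.
At impact: v_x = 76.6 m/s (unchanged), v_y = g t = 9.81 × 3.772 = 37.00 m/s.
Speed = √(v_x² + v_y²) = √(5868 + 1369) = 85.1 m/s.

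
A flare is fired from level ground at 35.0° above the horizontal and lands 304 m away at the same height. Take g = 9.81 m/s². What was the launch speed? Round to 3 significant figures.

On level ground, R = v₀² sin(2θ) / g, so v₀ = √(R g / sin 2θ).
sin(2 × 35.0°) = 0.9397.
v₀ = √(304 × 9.81 / 0.9397) = √3174 = 56.3 m/s.

56.3 m/s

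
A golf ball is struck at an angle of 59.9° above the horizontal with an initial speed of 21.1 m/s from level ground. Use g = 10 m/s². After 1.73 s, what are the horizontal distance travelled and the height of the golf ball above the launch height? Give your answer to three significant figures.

x = 18.3 m, y = 16.6 m

v_x = 21.1 cos 59.9° = 10.58 m/s; v_y0 = 21.1 sin 59.9° = 18.25 m/s.
x = v_x t = 10.58 × 1.73 = 18.3 m.
y = v_y0 t − ½ g t² = 18.25×1.73 − 5.000×1.73² = 16.6 m.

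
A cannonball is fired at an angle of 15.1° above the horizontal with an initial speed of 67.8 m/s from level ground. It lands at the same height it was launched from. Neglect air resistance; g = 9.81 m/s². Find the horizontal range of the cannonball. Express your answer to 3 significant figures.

236 m

For level ground, R = v₀² sin(2θ) / g.
sin(2 × 15.1°) = sin 30.20° = 0.5030.
R = (67.8)² × 0.5030 / 9.81 = 236 m.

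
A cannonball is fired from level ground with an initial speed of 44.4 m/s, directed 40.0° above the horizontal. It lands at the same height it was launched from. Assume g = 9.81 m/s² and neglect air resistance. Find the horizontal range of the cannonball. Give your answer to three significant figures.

198 m

Components: v_x = 44.4 cos 40.0° = 34.01 m/s, v_y = 44.4 sin 40.0° = 28.54 m/s.
Time of flight (same landing height): t = 2 v_y / g = 2 × 28.54 / 9.81 = 5.819 s.
Range: R = v_x · t = 34.01 × 5.819 = 198 m.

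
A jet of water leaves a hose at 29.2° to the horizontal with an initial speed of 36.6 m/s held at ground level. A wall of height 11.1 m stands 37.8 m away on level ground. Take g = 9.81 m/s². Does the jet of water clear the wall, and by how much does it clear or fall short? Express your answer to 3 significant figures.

v_x = 36.6 cos 29.2° = 31.95 m/s; v_y0 = 36.6 sin 29.2° = 17.86 m/s.
Time to reach the wall: t = 37.8 / 31.95 = 1.183 s.
Height at that point: y = 17.86×1.183 − 4.905×1.183² = 14.26 m.
That is 14.26 − 11.1 = 3.16 m above the top of the wall, so the jet of water clears it.

Yes — it clears the wall by 3.16 m.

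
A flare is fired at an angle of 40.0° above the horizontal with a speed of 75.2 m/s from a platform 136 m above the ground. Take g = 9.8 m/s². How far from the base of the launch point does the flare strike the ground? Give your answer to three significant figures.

700 m

Components: v_x = 75.2 cos 40.0° = 57.61 m/s, v_y = 75.2 sin 40.0° = 48.34 m/s.
Vertical: 0 = 136 + 48.34 t − ½(9.8) t² ⇒ 4.900 t² − 48.34 t − 136 = 0.
t = [48.34 + √(2337 + 2666)] / 9.800 = 12.15 s.
Horizontal: R = v_x · t = 57.61 × 12.15 = 700 m.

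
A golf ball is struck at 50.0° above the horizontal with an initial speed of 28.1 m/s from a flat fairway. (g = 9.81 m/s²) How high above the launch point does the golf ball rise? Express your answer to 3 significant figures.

23.6 m

Vertical component of launch velocity: v_y = 28.1 sin 50.0° = 21.53 m/s.
At the highest point the vertical velocity is zero, so v_y² = 2 g h_max.
h_max = (21.53)² / (2 × 9.81) = 463.5 / 19.62 = 23.6 m.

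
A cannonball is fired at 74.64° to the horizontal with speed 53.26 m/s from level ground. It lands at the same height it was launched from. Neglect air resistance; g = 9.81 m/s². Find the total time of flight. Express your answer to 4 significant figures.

Vertical component: v_y = 53.26 sin 74.64° = 51.358 m/s.
For a projectile landing at launch height, time of flight is t = 2 v_y / g = 2 × 51.358 / 9.81 = 10.47 s.

10.47 s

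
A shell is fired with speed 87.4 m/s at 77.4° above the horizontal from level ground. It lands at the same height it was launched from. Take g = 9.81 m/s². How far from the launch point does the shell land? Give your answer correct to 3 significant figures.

332 m

Components: v_x = 87.4 cos 77.4° = 19.07 m/s, v_y = 87.4 sin 77.4° = 85.30 m/s.
Time of flight (same landing height): t = 2 v_y / g = 2 × 85.30 / 9.81 = 17.39 s.
Range: R = v_x · t = 19.07 × 17.39 = 332 m.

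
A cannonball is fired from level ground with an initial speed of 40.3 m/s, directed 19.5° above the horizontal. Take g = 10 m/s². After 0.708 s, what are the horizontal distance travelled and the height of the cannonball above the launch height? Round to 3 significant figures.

v_x = 40.3 cos 19.5° = 37.99 m/s; v_y0 = 40.3 sin 19.5° = 13.45 m/s.
x = v_x t = 37.99 × 0.708 = 26.9 m.
y = v_y0 t − ½ g t² = 13.45×0.708 − 5.000×0.708² = 7.02 m.

x = 26.9 m, y = 7.02 m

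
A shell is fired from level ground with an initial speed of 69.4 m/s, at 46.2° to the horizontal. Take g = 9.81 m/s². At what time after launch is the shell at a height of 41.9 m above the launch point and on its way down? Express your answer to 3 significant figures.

9.29 s

v_y0 = 69.4 sin 46.2° = 50.09 m/s.
Set y = v_y0 t − ½ g t² = 41.9: 4.905 t² − 50.09 t + 41.9 = 0.
t = [50.09 ± √(2509 − 822.1)] / 9.81 = (50.09 ± 41.07) / 9.81, giving t = 0.919 s or t = 9.29 s.
On the way down corresponds to the larger root: t = 9.29 s.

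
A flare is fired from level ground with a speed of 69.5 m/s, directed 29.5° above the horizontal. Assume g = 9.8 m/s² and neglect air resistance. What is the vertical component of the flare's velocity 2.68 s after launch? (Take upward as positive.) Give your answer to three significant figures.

7.96 m/s

Initial vertical component: v_y0 = 69.5 sin 29.5° = 34.22 m/s.
v_y(t) = v_y0 − g t = 34.22 − 9.8 × 2.68 = 7.96 m/s.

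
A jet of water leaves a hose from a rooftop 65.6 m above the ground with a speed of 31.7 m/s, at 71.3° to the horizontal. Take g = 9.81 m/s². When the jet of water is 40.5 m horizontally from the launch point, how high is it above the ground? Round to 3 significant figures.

v_x = 31.7 cos 71.3° = 10.16 m/s, v_y0 = 31.7 sin 71.3° = 30.03 m/s.
Time to reach x = 40.5 m: t = x / v_x = 40.5 / 10.16 = 3.986 s.
y = 65.6 + v_y0 t − ½ g t² = 65.6 + 30.03×3.986 − 4.905×3.986² = 107 m.

107 m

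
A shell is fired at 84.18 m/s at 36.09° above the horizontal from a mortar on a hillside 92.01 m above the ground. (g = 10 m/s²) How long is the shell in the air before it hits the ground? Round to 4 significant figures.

11.52 s

Vertical component: v_y = 84.18 sin 36.09° = 49.587 m/s.
Taking up as positive with launch at y = 92.01 m, landing at y = 0: 0 = 92.01 + 49.587 t − ½(10) t².
Solving 5.000 t² − 49.587 t − 92.01 = 0 gives t = [49.587 + √(49.587² + 4·5.000·92.01)] / 10.00 = 11.52 s.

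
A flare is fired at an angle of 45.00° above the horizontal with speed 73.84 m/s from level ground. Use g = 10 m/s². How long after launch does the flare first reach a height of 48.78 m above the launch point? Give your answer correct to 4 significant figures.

v_y0 = 73.84 sin 45.00° = 52.213 m/s.
Set y = v_y0 t − ½ g t² = 48.78: 5.000 t² − 52.213 t + 48.78 = 0.
t = [52.213 ± √(2726.2 − 975.60)] / 10 = (52.213 ± 41.840) / 10, giving t = 1.037 s or t = 9.405 s.
The flare is on the way up at the first time, so t = 1.037 s.

1.037 s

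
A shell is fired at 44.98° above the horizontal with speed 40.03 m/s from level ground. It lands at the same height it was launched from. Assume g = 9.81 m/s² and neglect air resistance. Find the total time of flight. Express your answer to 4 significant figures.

5.769 s

Vertical component: v_y = 40.03 sin 44.98° = 28.296 m/s.
For a projectile landing at launch height, time of flight is t = 2 v_y / g = 2 × 28.296 / 9.81 = 5.769 s.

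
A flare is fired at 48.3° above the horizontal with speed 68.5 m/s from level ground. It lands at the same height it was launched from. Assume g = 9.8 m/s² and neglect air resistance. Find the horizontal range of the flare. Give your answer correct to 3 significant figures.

Components: v_x = 68.5 cos 48.3° = 45.57 m/s, v_y = 68.5 sin 48.3° = 51.14 m/s.
Time of flight (same landing height): t = 2 v_y / g = 2 × 51.14 / 9.8 = 10.44 s.
Range: R = v_x · t = 45.57 × 10.44 = 476 m.

476 m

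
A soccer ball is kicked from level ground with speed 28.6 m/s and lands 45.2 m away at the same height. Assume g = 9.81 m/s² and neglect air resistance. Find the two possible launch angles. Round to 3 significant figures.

16.4° and 73.6°

Level-ground range: R = v₀² sin(2θ)/g ⇒ sin 2θ = R g / v₀² = 45.2×9.81/28.6² = 0.5421.
2θ = arcsin(0.5421) = 32.83° or 180° − 32.83° = 147.17°.
So θ = 16.4° or θ = 73.6°.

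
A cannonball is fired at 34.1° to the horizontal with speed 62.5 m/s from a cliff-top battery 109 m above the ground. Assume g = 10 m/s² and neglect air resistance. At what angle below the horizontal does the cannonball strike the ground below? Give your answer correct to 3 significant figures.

48.4°

v_x = 62.5 cos 34.1° = 51.75 m/s.
At impact |v_y| = √(v_y0² + 2 g h) = √(35.04² + 2×10×109) = 58.38 m/s.
Angle below horizontal = arctan(|v_y| / v_x) = arctan(58.38 / 51.75) = 48.4°.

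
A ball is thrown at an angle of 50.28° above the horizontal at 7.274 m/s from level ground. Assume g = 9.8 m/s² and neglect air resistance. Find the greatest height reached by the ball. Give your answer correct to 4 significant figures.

1.597 m

Vertical component of launch velocity: v_y = 7.274 sin 50.28° = 5.5950 m/s.
At the highest point the vertical velocity is zero, so v_y² = 2 g h_max.
h_max = (5.5950)² / (2 × 9.8) = 31.304 / 19.60 = 1.597 m.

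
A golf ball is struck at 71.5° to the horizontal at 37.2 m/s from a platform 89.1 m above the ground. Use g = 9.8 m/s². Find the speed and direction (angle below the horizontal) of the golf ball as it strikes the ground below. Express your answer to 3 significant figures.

55.9 m/s at 77.8° below the horizontal

v_x = 37.2 cos 71.5° = 11.80 m/s (constant).
|v_y| at impact = √((35.28)² + 2×9.8×89.1) = 54.69 m/s.
Speed = √(11.80² + 54.69²) = 55.9 m/s; angle = arctan(54.69/11.80) = 77.8° below horizontal.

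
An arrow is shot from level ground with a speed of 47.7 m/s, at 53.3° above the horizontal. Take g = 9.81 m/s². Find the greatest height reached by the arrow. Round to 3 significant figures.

Vertical component of launch velocity: v_y = 47.7 sin 53.3° = 38.24 m/s.
At the highest point the vertical velocity is zero, so v_y² = 2 g h_max.
h_max = (38.24)² / (2 × 9.81) = 1462 / 19.62 = 74.5 m.

74.5 m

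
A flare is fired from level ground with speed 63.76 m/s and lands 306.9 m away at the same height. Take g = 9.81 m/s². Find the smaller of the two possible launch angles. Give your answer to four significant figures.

Level-ground range: R = v₀² sin(2θ)/g ⇒ sin 2θ = R g / v₀² = 306.9×9.81/63.76² = 0.7406.
2θ = arcsin(0.7406) = 47.783° or 180° − 47.783° = 132.217°.
So θ = 23.89° or θ = 66.11°.

23.89°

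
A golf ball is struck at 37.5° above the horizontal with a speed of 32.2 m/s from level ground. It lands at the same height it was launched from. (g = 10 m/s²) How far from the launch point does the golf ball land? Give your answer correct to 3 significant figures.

For level ground, R = v₀² sin(2θ) / g.
sin(2 × 37.5°) = sin 75.00° = 0.9659.
R = (32.2)² × 0.9659 / 10 = 100 m.

100 m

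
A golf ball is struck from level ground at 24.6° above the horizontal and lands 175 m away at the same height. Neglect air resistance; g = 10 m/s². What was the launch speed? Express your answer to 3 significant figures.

48.1 m/s

On level ground, R = v₀² sin(2θ) / g, so v₀ = √(R g / sin 2θ).
sin(2 × 24.6°) = 0.7570.
v₀ = √(175 × 10 / 0.7570) = √2312 = 48.1 m/s.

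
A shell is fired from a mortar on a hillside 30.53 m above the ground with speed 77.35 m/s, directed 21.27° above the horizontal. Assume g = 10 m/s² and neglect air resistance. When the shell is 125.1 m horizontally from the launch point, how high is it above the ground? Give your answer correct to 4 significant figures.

v_x = 77.35 cos 21.27° = 72.081 m/s, v_y0 = 77.35 sin 21.27° = 28.060 m/s.
Time to reach x = 125.1 m: t = x / v_x = 125.1 / 72.081 = 1.7355 s.
y = 30.53 + v_y0 t − ½ g t² = 30.53 + 28.060×1.7355 − 5.000×1.7355² = 64.17 m.

64.17 m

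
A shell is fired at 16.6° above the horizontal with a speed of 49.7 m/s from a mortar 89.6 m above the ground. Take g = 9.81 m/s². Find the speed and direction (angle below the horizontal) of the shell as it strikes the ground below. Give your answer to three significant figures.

v_x = 49.7 cos 16.6° = 47.63 m/s (constant).
|v_y| at impact = √((14.20)² + 2×9.81×89.6) = 44.27 m/s.
Speed = √(47.63² + 44.27²) = 65.0 m/s; angle = arctan(44.27/47.63) = 42.9° below horizontal.

65.0 m/s at 42.9° below the horizontal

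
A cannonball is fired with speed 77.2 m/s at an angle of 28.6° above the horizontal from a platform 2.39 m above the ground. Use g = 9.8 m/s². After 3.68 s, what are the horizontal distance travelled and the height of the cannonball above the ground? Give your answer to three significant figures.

x = 249 m, y = 72.0 m

v_x = 77.2 cos 28.6° = 67.78 m/s; v_y0 = 77.2 sin 28.6° = 36.96 m/s.
x = v_x t = 67.78 × 3.68 = 249 m.
y = 2.39 + v_y0 t − ½ g t² = 72.0 m.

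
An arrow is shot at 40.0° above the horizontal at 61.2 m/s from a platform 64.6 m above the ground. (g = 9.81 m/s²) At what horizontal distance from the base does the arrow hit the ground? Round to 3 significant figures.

442 m

Components: v_x = 61.2 cos 40.0° = 46.88 m/s, v_y = 61.2 sin 40.0° = 39.34 m/s.
Vertical: 0 = 64.6 + 39.34 t − ½(9.81) t² ⇒ 4.905 t² − 39.34 t − 64.6 = 0.
t = [39.34 + √(1548 + 1267)] / 9.810 = 9.419 s.
Horizontal: R = v_x · t = 46.88 × 9.419 = 442 m.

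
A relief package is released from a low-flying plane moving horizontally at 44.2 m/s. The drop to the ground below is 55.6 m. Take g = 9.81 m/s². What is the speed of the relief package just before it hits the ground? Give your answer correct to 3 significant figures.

55.2 m/s

Fall time: t = √(2 × 55.6 / 9.81) = 3.367 s.
At impact: v_x = 44.2 m/s (unchanged), v_y = g t = 9.81 × 3.367 = 33.03 m/s.
Speed = √(v_x² + v_y²) = √(1954 + 1091) = 55.2 m/s.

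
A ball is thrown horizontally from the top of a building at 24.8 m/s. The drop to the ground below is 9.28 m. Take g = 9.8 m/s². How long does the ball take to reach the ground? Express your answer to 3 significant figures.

The horizontal speed doesn't affect the fall. With v_y0 = 0, h = ½ g t².
t = √(2 × 9.28 / 9.8) = √1.894 = 1.38 s.

1.38 s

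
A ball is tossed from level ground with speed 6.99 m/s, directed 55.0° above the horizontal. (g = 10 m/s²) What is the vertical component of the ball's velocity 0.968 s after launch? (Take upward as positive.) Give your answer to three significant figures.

Initial vertical component: v_y0 = 6.99 sin 55.0° = 5.726 m/s.
v_y(t) = v_y0 − g t = 5.726 − 10 × 0.968 = -3.95 m/s.

-3.95 m/s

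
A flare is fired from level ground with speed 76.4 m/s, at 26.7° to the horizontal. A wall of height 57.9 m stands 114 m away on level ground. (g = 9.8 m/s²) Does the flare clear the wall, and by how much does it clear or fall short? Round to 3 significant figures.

v_x = 76.4 cos 26.7° = 68.25 m/s; v_y0 = 76.4 sin 26.7° = 34.33 m/s.
Time to reach the wall: t = 114 / 68.25 = 1.670 s.
Height at that point: y = 34.33×1.670 − 4.900×1.670² = 43.67 m.
That is 57.9 − 43.67 = 14.2 m below the top of the wall, so the flare does not clear it.

No — it falls 14.2 m short of clearing the wall.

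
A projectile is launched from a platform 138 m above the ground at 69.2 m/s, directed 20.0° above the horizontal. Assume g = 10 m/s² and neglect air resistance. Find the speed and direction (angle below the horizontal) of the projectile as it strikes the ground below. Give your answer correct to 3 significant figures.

86.9 m/s at 41.5° below the horizontal

v_x = 69.2 cos 20.0° = 65.03 m/s (constant).
|v_y| at impact = √((23.67)² + 2×10×138) = 57.62 m/s.
Speed = √(65.03² + 57.62²) = 86.9 m/s; angle = arctan(57.62/65.03) = 41.5° below horizontal.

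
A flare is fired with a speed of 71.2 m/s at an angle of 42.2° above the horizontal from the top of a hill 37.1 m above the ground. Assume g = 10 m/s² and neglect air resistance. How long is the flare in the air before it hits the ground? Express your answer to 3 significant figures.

10.3 s

Vertical component: v_y = 71.2 sin 42.2° = 47.83 m/s.
Taking up as positive with launch at y = 37.1 m, landing at y = 0: 0 = 37.1 + 47.83 t − ½(10) t².
Solving 5.000 t² − 47.83 t − 37.1 = 0 gives t = [47.83 + √(47.83² + 4·5.000·37.1)] / 10.00 = 10.3 s.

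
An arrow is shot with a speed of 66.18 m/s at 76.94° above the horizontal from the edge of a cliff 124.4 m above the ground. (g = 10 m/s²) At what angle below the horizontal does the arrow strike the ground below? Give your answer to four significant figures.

v_x = 66.18 cos 76.94° = 14.955 m/s.
At impact |v_y| = √(v_y0² + 2 g h) = √(64.468² + 2×10×124.4) = 81.511 m/s.
Angle below horizontal = arctan(|v_y| / v_x) = arctan(81.511 / 14.955) = 79.60°.

79.60°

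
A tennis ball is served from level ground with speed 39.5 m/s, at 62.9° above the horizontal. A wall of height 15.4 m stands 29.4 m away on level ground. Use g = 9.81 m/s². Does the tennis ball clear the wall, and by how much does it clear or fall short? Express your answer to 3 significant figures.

v_x = 39.5 cos 62.9° = 17.99 m/s; v_y0 = 39.5 sin 62.9° = 35.16 m/s.
Time to reach the wall: t = 29.4 / 17.99 = 1.634 s.
Height at that point: y = 35.16×1.634 − 4.905×1.634² = 44.36 m.
That is 44.36 − 15.4 = 29.0 m above the top of the wall, so the tennis ball clears it.

Yes — it clears the wall by 29.0 m.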